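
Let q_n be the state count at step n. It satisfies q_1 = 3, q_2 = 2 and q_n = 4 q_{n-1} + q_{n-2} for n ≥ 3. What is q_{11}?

1126667

q_3 = 4*2 + 3 = 11
q_4 = 4*11 + 2 = 46
q_5 = 4*46 + 11 = 195
q_6 = 4*195 + 46 = 826
q_7 = 4*826 + 195 = 3499
q_8 = 4*3499 + 826 = 14822
q_9 = 4*14822 + 3499 = 62787
q_{10} = 4*62787 + 14822 = 265970
q_{11} = 4*265970 + 62787 = 1126667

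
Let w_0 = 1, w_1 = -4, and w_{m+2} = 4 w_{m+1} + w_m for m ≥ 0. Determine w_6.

w_2 = 4(-4) + 1 = -15
w_3 = 4(-15) + (-4) = -64
w_4 = 4(-64) + (-15) = -271
w_5 = 4(-271) + (-64) = -1148
w_6 = 4(-1148) + (-271) = -4863

-4863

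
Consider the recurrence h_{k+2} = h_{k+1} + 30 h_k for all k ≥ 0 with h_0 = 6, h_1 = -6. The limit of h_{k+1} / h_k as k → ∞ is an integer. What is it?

The characteristic equation is r^2 - r - 30 = 0, which factors as (r - 6)(r + 5) = 0.
So the roots are 6 and -5. Since |6| > |-5| and the coefficient of 6^k is non-zero, the ratio tends to 6.

6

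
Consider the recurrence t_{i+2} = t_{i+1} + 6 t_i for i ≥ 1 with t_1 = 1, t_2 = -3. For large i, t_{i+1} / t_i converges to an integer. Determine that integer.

The characteristic equation is r^2 - r - 6 = 0, which factors as (r - 3)(r + 2) = 0.
So the roots are 3 and -2. Since |3| > |-2| and the coefficient of 3^i is non-zero, the ratio tends to 3.

3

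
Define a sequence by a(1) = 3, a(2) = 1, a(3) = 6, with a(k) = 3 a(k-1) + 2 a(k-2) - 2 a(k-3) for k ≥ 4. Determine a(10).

a(4) = 3(6) + 2(1) - 2(3) = 14
a(5) = 3(14) + 2(6) - 2(1) = 52
a(6) = 3(52) + 2(14) - 2(6) = 172
a(7) = 3(172) + 2(52) - 2(14) = 592
a(8) = 3(592) + 2(172) - 2(52) = 2016
a(9) = 3(2016) + 2(592) - 2(172) = 6888
a(10) = 3(6888) + 2(2016) - 2(592) = 23512

23512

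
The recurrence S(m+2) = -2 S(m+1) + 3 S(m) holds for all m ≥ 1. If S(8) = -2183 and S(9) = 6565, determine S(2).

Rearranging, S(m-2) = (S(m) + 2 S(m-1)) / 3.
S(7) = (6565 + 2·(-2183)) / 3 = 2199/3 = 733
S(6) = (-2183 + 2·733) / 3 = -717/3 = -239
S(5) = (733 + 2·(-239)) / 3 = 255/3 = 85
S(4) = (-239 + 2·85) / 3 = -69/3 = -23
S(3) = (85 + 2·(-23)) / 3 = 39/3 = 13
S(2) = (-23 + 2·13) / 3 = 3/3 = 1

1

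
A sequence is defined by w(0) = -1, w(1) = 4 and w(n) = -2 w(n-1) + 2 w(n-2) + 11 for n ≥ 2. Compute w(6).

w(2) = -2*4 + 2*(-1) + 11 = 1
w(3) = -2*1 + 2*4 + 11 = 17
w(4) = -2*17 + 2*1 + 11 = -21
w(5) = -2*(-21) + 2*17 + 11 = 87
w(6) = -2*87 + 2*(-21) + 11 = -205

-205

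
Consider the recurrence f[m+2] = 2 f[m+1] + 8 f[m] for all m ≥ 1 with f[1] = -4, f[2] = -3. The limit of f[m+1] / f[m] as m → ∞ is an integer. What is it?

The characteristic equation is r^2 - 2r - 8 = 0, which factors as (r - 4)(r + 2) = 0.
So the roots are 4 and -2. Since |4| > |-2| and the coefficient of 4^m is non-zero, the ratio tends to 4.

4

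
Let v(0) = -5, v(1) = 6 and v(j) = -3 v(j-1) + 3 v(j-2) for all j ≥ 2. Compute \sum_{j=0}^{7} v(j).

19345

v(2) = -3·6 + 3·(-5) = -33
v(3) = -3·(-33) + 3·6 = 117
v(4) = -3·117 + 3·(-33) = -450
v(5) = -3·(-450) + 3·117 = 1701
v(6) = -3·1701 + 3·(-450) = -6453
v(7) = -3·(-6453) + 3·1701 = 24462
Sum = (-5) + 6 + (-33) + 117 + (-450) + 1701 + (-6453) + 24462 = 19345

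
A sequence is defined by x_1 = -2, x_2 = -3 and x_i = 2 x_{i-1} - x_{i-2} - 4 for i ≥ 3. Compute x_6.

-47

x_3 = 2*(-3) - (-2) - 4 = -8
x_4 = 2*(-8) - (-3) - 4 = -17
x_5 = 2*(-17) - (-8) - 4 = -30
x_6 = 2*(-30) - (-17) - 4 = -47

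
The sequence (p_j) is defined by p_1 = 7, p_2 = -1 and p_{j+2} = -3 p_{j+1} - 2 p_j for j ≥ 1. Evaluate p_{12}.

12275

p_3 = -3·(-1) - 2·7 = -11
p_4 = -3·(-11) - 2·(-1) = 35
p_5 = -3·35 - 2·(-11) = -83
p_6 = -3·(-83) - 2·35 = 179
p_7 = -3·179 - 2·(-83) = -371
p_8 = -3·(-371) - 2·179 = 755
p_9 = -3·755 - 2·(-371) = -1523
p_{10} = -3·(-1523) - 2·755 = 3059
p_{11} = -3·3059 - 2·(-1523) = -6131
p_{12} = -3·(-6131) - 2·3059 = 12275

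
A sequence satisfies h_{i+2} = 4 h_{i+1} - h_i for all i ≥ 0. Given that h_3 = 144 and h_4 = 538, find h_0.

Rearranging, h_{i-2} = -(h_i - 4 h_{i-1}).
h_2 = -(538 - 4*144) = 38
h_1 = -(144 - 4*38) = 8
h_0 = -(38 - 4*8) = -6

-6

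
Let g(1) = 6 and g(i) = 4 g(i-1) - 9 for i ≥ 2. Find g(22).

The fixed point is -9/(1 - 4) = 3, so g(i) - 3 = 4(g(i-1) - 3).
Hence g(i) = 3·4^{i-1} + 3.
g(22) = 3·4^{21} + 3 = 3·4398046511104 + 3 = 13194139533315.

13194139533315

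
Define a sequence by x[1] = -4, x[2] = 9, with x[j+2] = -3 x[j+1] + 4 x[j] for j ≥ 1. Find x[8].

x[3] = -3*9 + 4*(-4) = -43
x[4] = -3*(-43) + 4*9 = 165
x[5] = -3*165 + 4*(-43) = -667
x[6] = -3*(-667) + 4*165 = 2661
x[7] = -3*2661 + 4*(-667) = -10651
x[8] = -3*(-10651) + 4*2661 = 42597

42597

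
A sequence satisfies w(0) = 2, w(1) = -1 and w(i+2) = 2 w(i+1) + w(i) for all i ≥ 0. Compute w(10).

-408

w(2) = 2·(-1) + 2 = 0
w(3) = 2·0 + (-1) = -1
w(4) = 2·(-1) + 0 = -2
w(5) = 2·(-2) + (-1) = -5
w(6) = 2·(-5) + (-2) = -12
w(7) = 2·(-12) + (-5) = -29
w(8) = 2·(-29) + (-12) = -70
w(9) = 2·(-70) + (-29) = -169
w(10) = 2·(-169) + (-70) = -408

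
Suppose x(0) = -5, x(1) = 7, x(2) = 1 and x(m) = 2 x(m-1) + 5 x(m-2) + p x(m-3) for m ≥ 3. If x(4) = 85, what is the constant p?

-2

x(3) = 37 - 5p
x(4) = 79 - 3p
So 79 - 3p = 85, giving p = -2.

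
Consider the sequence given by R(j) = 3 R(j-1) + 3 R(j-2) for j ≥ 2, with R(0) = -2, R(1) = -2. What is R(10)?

-479682

R(2) = 3*(-2) + 3*(-2) = -12
R(3) = 3*(-12) + 3*(-2) = -42
R(4) = 3*(-42) + 3*(-12) = -162
R(5) = 3*(-162) + 3*(-42) = -612
R(6) = 3*(-612) + 3*(-162) = -2322
R(7) = 3*(-2322) + 3*(-612) = -8802
R(8) = 3*(-8802) + 3*(-2322) = -33372
R(9) = 3*(-33372) + 3*(-8802) = -126522
R(10) = 3*(-126522) + 3*(-33372) = -479682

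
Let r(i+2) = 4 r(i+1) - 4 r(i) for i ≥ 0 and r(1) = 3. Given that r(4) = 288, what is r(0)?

-4

Let r(0) = w.
r(2) = 12 - 4w
r(3) = 36 - 16w
r(4) = 96 - 48w
So 96 - 48w = 288, giving w = -4.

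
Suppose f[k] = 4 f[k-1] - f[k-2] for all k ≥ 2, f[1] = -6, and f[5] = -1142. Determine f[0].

-2

Let f[0] = x.
f[2] = -24 - x
f[3] = -90 - 4x
f[4] = -336 - 15x
f[5] = -1254 - 56x
So -1254 - 56x = -1142, giving x = -2.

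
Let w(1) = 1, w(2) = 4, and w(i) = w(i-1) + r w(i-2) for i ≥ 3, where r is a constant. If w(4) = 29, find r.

w(3) = 4 + r
w(4) = 4 + 5r
So 4 + 5r = 29, giving r = 5.

5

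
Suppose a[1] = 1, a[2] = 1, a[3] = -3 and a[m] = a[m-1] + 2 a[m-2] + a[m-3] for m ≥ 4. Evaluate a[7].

-18

a[4] = (-3) + 2(1) + 1 = 0
a[5] = 0 + 2(-3) + 1 = -5
a[6] = (-5) + 2(0) + (-3) = -8
a[7] = (-8) + 2(-5) + 0 = -18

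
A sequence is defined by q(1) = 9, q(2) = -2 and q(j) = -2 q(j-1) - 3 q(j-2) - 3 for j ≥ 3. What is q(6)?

q(3) = -2*(-2) - 3*9 - 3 = -26
q(4) = -2*(-26) - 3*(-2) - 3 = 55
q(5) = -2*55 - 3*(-26) - 3 = -35
q(6) = -2*(-35) - 3*55 - 3 = -98

-98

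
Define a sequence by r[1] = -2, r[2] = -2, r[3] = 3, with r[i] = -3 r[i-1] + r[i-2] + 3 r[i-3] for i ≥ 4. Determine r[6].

r[4] = -3(3) + (-2) + 3(-2) = -17
r[5] = -3(-17) + 3 + 3(-2) = 48
r[6] = -3(48) + (-17) + 3(3) = -152

-152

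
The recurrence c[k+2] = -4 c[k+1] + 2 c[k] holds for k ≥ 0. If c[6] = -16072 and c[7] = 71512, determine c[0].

-7

Rearranging, c[k-2] = (c[k] + 4 c[k-1]) / 2.
c[5] = (71512 + 4*(-16072)) / 2 = 7224/2 = 3612
c[4] = (-16072 + 4*3612) / 2 = -1624/2 = -812
c[3] = (3612 + 4*(-812)) / 2 = 364/2 = 182
c[2] = (-812 + 4*182) / 2 = -84/2 = -42
c[1] = (182 + 4*(-42)) / 2 = 14/2 = 7
c[0] = (-42 + 4*7) / 2 = -14/2 = -7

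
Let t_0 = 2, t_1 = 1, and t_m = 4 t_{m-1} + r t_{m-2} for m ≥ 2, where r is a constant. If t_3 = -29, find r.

-5

t_2 = 4 + 2r
t_3 = 16 + 9r
So 16 + 9r = -29, giving r = -5.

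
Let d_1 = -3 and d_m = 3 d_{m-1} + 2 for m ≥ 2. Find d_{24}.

-188286357655

The fixed point is 2/(1 - 3) = -1, so d_m + 1 = 3(d_{m-1} + 1).
Hence d_m = -2·3^{m-1} - 1.
d_{24} = -2·3^{23} - 1 = -2·94143178827 - 1 = -188286357655.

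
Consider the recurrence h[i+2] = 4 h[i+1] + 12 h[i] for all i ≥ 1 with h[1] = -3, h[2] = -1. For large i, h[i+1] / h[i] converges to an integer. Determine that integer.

6

The characteristic equation is r^2 - 4r - 12 = 0, which factors as (r - 6)(r + 2) = 0.
So the roots are 6 and -2. Since |6| > |-2| and the coefficient of 6^i is non-zero, the ratio tends to 6.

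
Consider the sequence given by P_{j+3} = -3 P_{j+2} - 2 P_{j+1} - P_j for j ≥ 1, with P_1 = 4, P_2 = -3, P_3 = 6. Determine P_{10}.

P_4 = -3*6 - 2*(-3) - 4 = -16
P_5 = -3*(-16) - 2*6 - (-3) = 39
P_6 = -3*39 - 2*(-16) - 6 = -91
P_7 = -3*(-91) - 2*39 - (-16) = 211
P_8 = -3*211 - 2*(-91) - 39 = -490
P_9 = -3*(-490) - 2*211 - (-91) = 1139
P_{10} = -3*1139 - 2*(-490) - 211 = -2648

-2648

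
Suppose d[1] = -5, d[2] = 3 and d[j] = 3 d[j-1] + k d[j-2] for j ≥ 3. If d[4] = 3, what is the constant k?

d[3] = 9 - 5k
d[4] = 27 - 12k
So 27 - 12k = 3, giving k = 2.

2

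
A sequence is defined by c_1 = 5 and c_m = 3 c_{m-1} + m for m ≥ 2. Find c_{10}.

123013

c_2 = 3·5 + 2 = 17
c_3 = 3·17 + 3 = 54
c_4 = 3·54 + 4 = 166
c_5 = 3·166 + 5 = 503
c_6 = 3·503 + 6 = 1515
c_7 = 3·1515 + 7 = 4552
c_8 = 3·4552 + 8 = 13664
c_9 = 3·13664 + 9 = 41001
c_{10} = 3·41001 + 10 = 123013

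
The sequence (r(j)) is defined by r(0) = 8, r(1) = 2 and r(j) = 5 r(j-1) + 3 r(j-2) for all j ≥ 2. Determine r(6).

r(2) = 5·2 + 3·8 = 34
r(3) = 5·34 + 3·2 = 176
r(4) = 5·176 + 3·34 = 982
r(5) = 5·982 + 3·176 = 5438
r(6) = 5·5438 + 3·982 = 30136

30136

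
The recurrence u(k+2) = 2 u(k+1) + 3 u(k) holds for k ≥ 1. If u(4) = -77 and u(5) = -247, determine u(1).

-7

Rearranging, u(k-2) = (u(k) - 2 u(k-1)) / 3.
u(3) = (-247 - 2·(-77)) / 3 = -93/3 = -31
u(2) = (-77 - 2·(-31)) / 3 = -15/3 = -5
u(1) = (-31 - 2·(-5)) / 3 = -21/3 = -7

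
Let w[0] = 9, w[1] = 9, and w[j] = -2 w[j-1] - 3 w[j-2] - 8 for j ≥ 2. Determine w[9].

2489

w[2] = -2·9 - 3·9 - 8 = -53
w[3] = -2·(-53) - 3·9 - 8 = 71
w[4] = -2·71 - 3·(-53) - 8 = 9
w[5] = -2·9 - 3·71 - 8 = -239
w[6] = -2·(-239) - 3·9 - 8 = 443
w[7] = -2·443 - 3·(-239) - 8 = -177
w[8] = -2·(-177) - 3·443 - 8 = -983
w[9] = -2·(-983) - 3·(-177) - 8 = 2489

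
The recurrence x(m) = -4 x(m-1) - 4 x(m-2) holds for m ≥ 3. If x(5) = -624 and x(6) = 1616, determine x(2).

Rearranging, x(m-2) = (x(m) + 4 x(m-1)) / -4.
x(4) = (1616 + 4*(-624)) / -4 = -880/-4 = 220
x(3) = (-624 + 4*220) / -4 = 256/-4 = -64
x(2) = (220 + 4*(-64)) / -4 = -36/-4 = 9

9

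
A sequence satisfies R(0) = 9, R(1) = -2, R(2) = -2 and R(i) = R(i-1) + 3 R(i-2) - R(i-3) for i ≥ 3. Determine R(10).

R(3) = (-2) + 3(-2) - 9 = -17
R(4) = (-17) + 3(-2) - (-2) = -21
R(5) = (-21) + 3(-17) - (-2) = -70
R(6) = (-70) + 3(-21) - (-17) = -116
R(7) = (-116) + 3(-70) - (-21) = -305
R(8) = (-305) + 3(-116) - (-70) = -583
R(9) = (-583) + 3(-305) - (-116) = -1382
R(10) = (-1382) + 3(-583) - (-305) = -2826

-2826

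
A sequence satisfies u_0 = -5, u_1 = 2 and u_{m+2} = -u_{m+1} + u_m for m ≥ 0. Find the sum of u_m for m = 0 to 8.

-74

u_2 = -2 + (-5) = -7
u_3 = -(-7) + 2 = 9
u_4 = -9 + (-7) = -16
u_5 = -(-16) + 9 = 25
u_6 = -25 + (-16) = -41
u_7 = -(-41) + 25 = 66
u_8 = -66 + (-41) = -107
Sum = (-5) + 2 + (-7) + 9 + (-16) + 25 + (-41) + 66 + (-107) = -74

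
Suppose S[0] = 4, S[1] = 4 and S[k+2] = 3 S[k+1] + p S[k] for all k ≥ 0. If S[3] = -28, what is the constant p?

-4

S[2] = 12 + 4p
S[3] = 36 + 16p
So 36 + 16p = -28, giving p = -4.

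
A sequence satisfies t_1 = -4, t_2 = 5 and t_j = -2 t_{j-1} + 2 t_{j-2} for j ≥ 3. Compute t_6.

t_3 = -2*5 + 2*(-4) = -18
t_4 = -2*(-18) + 2*5 = 46
t_5 = -2*46 + 2*(-18) = -128
t_6 = -2*(-128) + 2*46 = 348

348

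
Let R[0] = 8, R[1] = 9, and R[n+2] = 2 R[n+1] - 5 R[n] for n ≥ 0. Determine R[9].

-9951

R[2] = 2(9) - 5(8) = -22
R[3] = 2(-22) - 5(9) = -89
R[4] = 2(-89) - 5(-22) = -68
R[5] = 2(-68) - 5(-89) = 309
R[6] = 2(309) - 5(-68) = 958
R[7] = 2(958) - 5(309) = 371
R[8] = 2(371) - 5(958) = -4048
R[9] = 2(-4048) - 5(371) = -9951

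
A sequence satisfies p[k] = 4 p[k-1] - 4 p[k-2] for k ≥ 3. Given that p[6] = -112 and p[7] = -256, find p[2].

-3

Rearranging, p[k-2] = (p[k] - 4 p[k-1]) / -4.
p[5] = (-256 - 4*(-112)) / -4 = 192/-4 = -48
p[4] = (-112 - 4*(-48)) / -4 = 80/-4 = -20
p[3] = (-48 - 4*(-20)) / -4 = 32/-4 = -8
p[2] = (-20 - 4*(-8)) / -4 = 12/-4 = -3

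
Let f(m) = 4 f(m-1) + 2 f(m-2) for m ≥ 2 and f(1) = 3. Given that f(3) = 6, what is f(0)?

-6

Let f(0) = v.
f(2) = 12 + 2v
f(3) = 54 + 8v
So 54 + 8v = 6, giving v = -6.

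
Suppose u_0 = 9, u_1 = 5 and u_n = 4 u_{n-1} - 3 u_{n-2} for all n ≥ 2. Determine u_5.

-475

u_2 = 4·5 - 3·9 = -7
u_3 = 4·(-7) - 3·5 = -43
u_4 = 4·(-43) - 3·(-7) = -151
u_5 = 4·(-151) - 3·(-43) = -475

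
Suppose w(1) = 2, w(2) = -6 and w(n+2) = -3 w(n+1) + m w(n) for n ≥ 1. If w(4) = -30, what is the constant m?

-2

w(3) = 18 + 2m
w(4) = -54 - 12m
So -54 - 12m = -30, giving m = -2.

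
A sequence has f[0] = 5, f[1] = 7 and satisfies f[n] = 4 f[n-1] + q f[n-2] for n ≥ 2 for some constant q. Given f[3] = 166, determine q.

f[2] = 28 + 5q
f[3] = 112 + 27q
So 112 + 27q = 166, giving q = 2.

2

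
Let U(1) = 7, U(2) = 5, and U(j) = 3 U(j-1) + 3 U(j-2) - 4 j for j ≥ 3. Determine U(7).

U(3) = 3*5 + 3*7 - 12 = 24
U(4) = 3*24 + 3*5 - 16 = 71
U(5) = 3*71 + 3*24 - 20 = 265
U(6) = 3*265 + 3*71 - 24 = 984
U(7) = 3*984 + 3*265 - 28 = 3719

3719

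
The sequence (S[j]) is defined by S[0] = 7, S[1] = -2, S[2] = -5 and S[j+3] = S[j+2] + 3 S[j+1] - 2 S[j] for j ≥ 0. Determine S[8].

S[3] = (-5) + 3(-2) - 2(7) = -25
S[4] = (-25) + 3(-5) - 2(-2) = -36
S[5] = (-36) + 3(-25) - 2(-5) = -101
S[6] = (-101) + 3(-36) - 2(-25) = -159
S[7] = (-159) + 3(-101) - 2(-36) = -390
S[8] = (-390) + 3(-159) - 2(-101) = -665

-665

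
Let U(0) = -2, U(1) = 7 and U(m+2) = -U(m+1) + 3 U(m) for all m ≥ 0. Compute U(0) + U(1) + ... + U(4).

-47

U(2) = -7 + 3·(-2) = -13
U(3) = -(-13) + 3·7 = 34
U(4) = -34 + 3·(-13) = -73
Sum = (-2) + 7 + (-13) + 34 + (-73) = -47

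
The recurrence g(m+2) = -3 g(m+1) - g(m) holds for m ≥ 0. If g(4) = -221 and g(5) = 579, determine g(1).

9

Rearranging, g(m-2) = -(g(m) + 3 g(m-1)).
g(3) = -(579 + 3(-221)) = 84
g(2) = -(-221 + 3(84)) = -31
g(1) = -(84 + 3(-31)) = 9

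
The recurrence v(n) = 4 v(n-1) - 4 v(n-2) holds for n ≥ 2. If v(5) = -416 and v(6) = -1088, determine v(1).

6

Rearranging, v(n-2) = (v(n) - 4 v(n-1)) / -4.
v(4) = (-1088 - 4(-416)) / -4 = 576/-4 = -144
v(3) = (-416 - 4(-144)) / -4 = 160/-4 = -40
v(2) = (-144 - 4(-40)) / -4 = 16/-4 = -4
v(1) = (-40 - 4(-4)) / -4 = -24/-4 = 6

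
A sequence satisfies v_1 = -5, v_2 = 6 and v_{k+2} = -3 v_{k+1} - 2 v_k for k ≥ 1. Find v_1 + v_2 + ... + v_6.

21

v_3 = -3*6 - 2*(-5) = -8
v_4 = -3*(-8) - 2*6 = 12
v_5 = -3*12 - 2*(-8) = -20
v_6 = -3*(-20) - 2*12 = 36
Sum = (-5) + 6 + (-8) + 12 + (-20) + 36 = 21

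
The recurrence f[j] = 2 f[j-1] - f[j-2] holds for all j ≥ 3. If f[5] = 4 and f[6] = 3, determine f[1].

8

Rearranging, f[j-2] = -(f[j] - 2 f[j-1]).
f[4] = -(3 - 2(4)) = 5
f[3] = -(4 - 2(5)) = 6
f[2] = -(5 - 2(6)) = 7
f[1] = -(6 - 2(7)) = 8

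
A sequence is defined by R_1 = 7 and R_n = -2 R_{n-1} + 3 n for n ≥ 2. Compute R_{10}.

R_2 = -2·7 + 6 = -8
R_3 = -2·(-8) + 9 = 25
R_4 = -2·25 + 12 = -38
R_5 = -2·(-38) + 15 = 91
R_6 = -2·91 + 18 = -164
R_7 = -2·(-164) + 21 = 349
R_8 = -2·349 + 24 = -674
R_9 = -2·(-674) + 27 = 1375
R_{10} = -2·1375 + 30 = -2720

-2720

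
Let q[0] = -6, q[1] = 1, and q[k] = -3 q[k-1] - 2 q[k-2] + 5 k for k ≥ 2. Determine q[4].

q[2] = -3·1 - 2·(-6) + 10 = 19
q[3] = -3·19 - 2·1 + 15 = -44
q[4] = -3·(-44) - 2·19 + 20 = 114

114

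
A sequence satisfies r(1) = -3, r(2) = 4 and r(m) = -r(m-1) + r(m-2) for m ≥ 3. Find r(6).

29

r(3) = -4 + (-3) = -7
r(4) = -(-7) + 4 = 11
r(5) = -11 + (-7) = -18
r(6) = -(-18) + 11 = 29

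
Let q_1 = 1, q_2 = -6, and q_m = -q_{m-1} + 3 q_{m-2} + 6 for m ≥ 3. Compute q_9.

q_3 = -(-6) + 3·1 + 6 = 15
q_4 = -15 + 3·(-6) + 6 = -27
q_5 = -(-27) + 3·15 + 6 = 78
q_6 = -78 + 3·(-27) + 6 = -153
q_7 = -(-153) + 3·78 + 6 = 393
q_8 = -393 + 3·(-153) + 6 = -846
q_9 = -(-846) + 3·393 + 6 = 2031

2031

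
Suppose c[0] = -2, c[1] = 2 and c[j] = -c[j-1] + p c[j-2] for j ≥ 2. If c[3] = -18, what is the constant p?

c[2] = -2 - 2p
c[3] = 2 + 4p
So 2 + 4p = -18, giving p = -5.

-5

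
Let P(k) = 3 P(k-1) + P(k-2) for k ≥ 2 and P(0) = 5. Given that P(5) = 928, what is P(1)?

Let P(1) = v.
P(2) = 5 + 3v
P(3) = 15 + 10v
P(4) = 50 + 33v
P(5) = 165 + 109v
So 165 + 109v = 928, giving v = 7.

7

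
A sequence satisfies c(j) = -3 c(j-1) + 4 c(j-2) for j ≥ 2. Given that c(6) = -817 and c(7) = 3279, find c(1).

3

Rearranging, c(j-2) = (c(j) + 3 c(j-1)) / 4.
c(5) = (3279 + 3·(-817)) / 4 = 828/4 = 207
c(4) = (-817 + 3·207) / 4 = -196/4 = -49
c(3) = (207 + 3·(-49)) / 4 = 60/4 = 15
c(2) = (-49 + 3·15) / 4 = -4/4 = -1
c(1) = (15 + 3·(-1)) / 4 = 12/4 = 3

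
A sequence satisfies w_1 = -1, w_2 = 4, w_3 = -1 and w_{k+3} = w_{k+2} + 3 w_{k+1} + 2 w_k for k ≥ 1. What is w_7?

w_4 = (-1) + 3*4 + 2*(-1) = 9
w_5 = 9 + 3*(-1) + 2*4 = 14
w_6 = 14 + 3*9 + 2*(-1) = 39
w_7 = 39 + 3*14 + 2*9 = 99

99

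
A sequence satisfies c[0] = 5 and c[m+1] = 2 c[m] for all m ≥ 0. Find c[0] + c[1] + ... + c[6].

c[1] = 2*5 = 10
c[2] = 2*10 = 20
c[3] = 2*20 = 40
c[4] = 2*40 = 80
c[5] = 2*80 = 160
c[6] = 2*160 = 320
Sum = 5 + 10 + 20 + 40 + 80 + 160 + 320 = 635

635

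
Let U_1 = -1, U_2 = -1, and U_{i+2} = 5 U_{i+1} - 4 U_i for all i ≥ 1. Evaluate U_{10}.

U_3 = 5·(-1) - 4·(-1) = -1
U_4 = 5·(-1) - 4·(-1) = -1
U_5 = 5·(-1) - 4·(-1) = -1
U_6 = 5·(-1) - 4·(-1) = -1
U_7 = 5·(-1) - 4·(-1) = -1
U_8 = 5·(-1) - 4·(-1) = -1
U_9 = 5·(-1) - 4·(-1) = -1
U_{10} = 5·(-1) - 4·(-1) = -1

-1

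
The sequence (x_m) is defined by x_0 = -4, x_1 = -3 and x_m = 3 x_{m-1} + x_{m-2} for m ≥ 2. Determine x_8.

x_2 = 3*(-3) + (-4) = -13
x_3 = 3*(-13) + (-3) = -42
x_4 = 3*(-42) + (-13) = -139
x_5 = 3*(-139) + (-42) = -459
x_6 = 3*(-459) + (-139) = -1516
x_7 = 3*(-1516) + (-459) = -5007
x_8 = 3*(-5007) + (-1516) = -16537

-16537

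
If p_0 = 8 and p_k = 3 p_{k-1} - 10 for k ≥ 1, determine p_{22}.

94143178832

The fixed point is -10/(1 - 3) = 5, so p_k - 5 = 3(p_{k-1} - 5).
Hence p_k = 3·3^k + 5.
p_{22} = 3·3^{22} + 5 = 3·31381059609 + 5 = 94143178832.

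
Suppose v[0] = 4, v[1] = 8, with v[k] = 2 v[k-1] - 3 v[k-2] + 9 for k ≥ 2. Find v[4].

v[2] = 2*8 - 3*4 + 9 = 13
v[3] = 2*13 - 3*8 + 9 = 11
v[4] = 2*11 - 3*13 + 9 = -8

-8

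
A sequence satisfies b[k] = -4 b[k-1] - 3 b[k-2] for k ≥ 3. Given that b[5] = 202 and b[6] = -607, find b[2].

Rearranging, b[k-2] = (b[k] + 4 b[k-1]) / -3.
b[4] = (-607 + 4·202) / -3 = 201/-3 = -67
b[3] = (202 + 4·(-67)) / -3 = -66/-3 = 22
b[2] = (-67 + 4·22) / -3 = 21/-3 = -7

-7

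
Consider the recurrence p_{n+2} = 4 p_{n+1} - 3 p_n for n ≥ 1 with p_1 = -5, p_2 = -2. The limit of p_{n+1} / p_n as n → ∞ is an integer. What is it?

3

The characteristic equation is r^2 - 4r + 3 = 0, which factors as (r - 3)(r - 1) = 0.
So the roots are 3 and 1. Since |3| > |1| and the coefficient of 3^n is non-zero, the ratio tends to 3.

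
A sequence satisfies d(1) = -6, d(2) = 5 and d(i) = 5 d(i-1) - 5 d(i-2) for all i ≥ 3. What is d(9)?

174375

d(3) = 5*5 - 5*(-6) = 55
d(4) = 5*55 - 5*5 = 250
d(5) = 5*250 - 5*55 = 975
d(6) = 5*975 - 5*250 = 3625
d(7) = 5*3625 - 5*975 = 13250
d(8) = 5*13250 - 5*3625 = 48125
d(9) = 5*48125 - 5*13250 = 174375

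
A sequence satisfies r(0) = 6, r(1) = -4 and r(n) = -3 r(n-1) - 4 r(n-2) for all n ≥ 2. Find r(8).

r(2) = -3(-4) - 4(6) = -12
r(3) = -3(-12) - 4(-4) = 52
r(4) = -3(52) - 4(-12) = -108
r(5) = -3(-108) - 4(52) = 116
r(6) = -3(116) - 4(-108) = 84
r(7) = -3(84) - 4(116) = -716
r(8) = -3(-716) - 4(84) = 1812

1812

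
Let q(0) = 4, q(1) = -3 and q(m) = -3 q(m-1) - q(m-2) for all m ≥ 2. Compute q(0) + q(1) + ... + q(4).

q(2) = -3*(-3) - 4 = 5
q(3) = -3*5 - (-3) = -12
q(4) = -3*(-12) - 5 = 31
Sum = 4 + (-3) + 5 + (-12) + 31 = 25

25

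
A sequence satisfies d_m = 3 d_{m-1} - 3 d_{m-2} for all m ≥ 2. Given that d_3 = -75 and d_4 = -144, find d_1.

-2

Rearranging, d_{m-2} = (d_m - 3 d_{m-1}) / -3.
d_2 = (-144 - 3·(-75)) / -3 = 81/-3 = -27
d_1 = (-75 - 3·(-27)) / -3 = 6/-3 = -2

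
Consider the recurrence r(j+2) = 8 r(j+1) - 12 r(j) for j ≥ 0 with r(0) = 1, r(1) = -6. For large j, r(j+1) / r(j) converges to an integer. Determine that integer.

The characteristic equation is r^2 - 8r + 12 = 0, which factors as (r - 6)(r - 2) = 0.
So the roots are 6 and 2. Since |6| > |2| and the coefficient of 6^j is non-zero, the ratio tends to 6.

6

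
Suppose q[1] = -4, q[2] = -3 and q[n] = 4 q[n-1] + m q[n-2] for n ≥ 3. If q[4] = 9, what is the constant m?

-3

q[3] = -12 - 4m
q[4] = -48 - 19m
So -48 - 19m = 9, giving m = -3.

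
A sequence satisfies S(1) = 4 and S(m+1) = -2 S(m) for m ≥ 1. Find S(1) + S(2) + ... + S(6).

-84

S(2) = -2(4) = -8
S(3) = -2(-8) = 16
S(4) = -2(16) = -32
S(5) = -2(-32) = 64
S(6) = -2(64) = -128
Sum = 4 + (-8) + 16 + (-32) + 64 + (-128) = -84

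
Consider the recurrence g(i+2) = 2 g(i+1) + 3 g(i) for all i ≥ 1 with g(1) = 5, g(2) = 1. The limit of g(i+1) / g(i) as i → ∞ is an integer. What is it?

The characteristic equation is r^2 - 2r - 3 = 0, which factors as (r - 3)(r + 1) = 0.
So the roots are 3 and -1. Since |3| > |-1| and the coefficient of 3^i is non-zero, the ratio tends to 3.

3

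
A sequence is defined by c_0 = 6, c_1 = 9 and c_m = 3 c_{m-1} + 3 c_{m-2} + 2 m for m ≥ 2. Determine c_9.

c_2 = 3*9 + 3*6 + 4 = 49
c_3 = 3*49 + 3*9 + 6 = 180
c_4 = 3*180 + 3*49 + 8 = 695
c_5 = 3*695 + 3*180 + 10 = 2635
c_6 = 3*2635 + 3*695 + 12 = 10002
c_7 = 3*10002 + 3*2635 + 14 = 37925
c_8 = 3*37925 + 3*10002 + 16 = 143797
c_9 = 3*143797 + 3*37925 + 18 = 545184

545184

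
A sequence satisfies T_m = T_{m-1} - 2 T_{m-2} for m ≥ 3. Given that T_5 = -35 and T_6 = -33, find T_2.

9

Rearranging, T_{m-2} = (T_m - T_{m-1}) / -2.
T_4 = (-33 - (-35)) / -2 = 2/-2 = -1
T_3 = (-35 - (-1)) / -2 = -34/-2 = 17
T_2 = (-1 - 17) / -2 = -18/-2 = 9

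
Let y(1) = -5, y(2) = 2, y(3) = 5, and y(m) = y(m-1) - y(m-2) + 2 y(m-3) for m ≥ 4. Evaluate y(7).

3

y(4) = 5 - 2 + 2(-5) = -7
y(5) = (-7) - 5 + 2(2) = -8
y(6) = (-8) - (-7) + 2(5) = 9
y(7) = 9 - (-8) + 2(-7) = 3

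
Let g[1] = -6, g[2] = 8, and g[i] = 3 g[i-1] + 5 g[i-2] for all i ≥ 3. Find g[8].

g[3] = 3·8 + 5·(-6) = -6
g[4] = 3·(-6) + 5·8 = 22
g[5] = 3·22 + 5·(-6) = 36
g[6] = 3·36 + 5·22 = 218
g[7] = 3·218 + 5·36 = 834
g[8] = 3·834 + 5·218 = 3592

3592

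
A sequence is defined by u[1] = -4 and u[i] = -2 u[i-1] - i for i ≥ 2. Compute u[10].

u[2] = -2·(-4) - 2 = 6
u[3] = -2·6 - 3 = -15
u[4] = -2·(-15) - 4 = 26
u[5] = -2·26 - 5 = -57
u[6] = -2·(-57) - 6 = 108
u[7] = -2·108 - 7 = -223
u[8] = -2·(-223) - 8 = 438
u[9] = -2·438 - 9 = -885
u[10] = -2·(-885) - 10 = 1760

1760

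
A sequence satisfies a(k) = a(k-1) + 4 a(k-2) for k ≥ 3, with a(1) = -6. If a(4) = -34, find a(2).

-2

Let a(2) = x.
a(3) = -24 + x
a(4) = -24 + 5x
So -24 + 5x = -34, giving x = -2.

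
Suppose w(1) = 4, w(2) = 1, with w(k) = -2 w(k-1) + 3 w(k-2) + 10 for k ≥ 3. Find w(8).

w(3) = -2·1 + 3·4 + 10 = 20
w(4) = -2·20 + 3·1 + 10 = -27
w(5) = -2·(-27) + 3·20 + 10 = 124
w(6) = -2·124 + 3·(-27) + 10 = -319
w(7) = -2·(-319) + 3·124 + 10 = 1020
w(8) = -2·1020 + 3·(-319) + 10 = -2987

-2987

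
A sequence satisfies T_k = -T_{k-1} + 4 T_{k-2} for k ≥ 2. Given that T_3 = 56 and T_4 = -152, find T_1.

Rearranging, T_{k-2} = (T_k + T_{k-1}) / 4.
T_2 = (-152 + 56) / 4 = -96/4 = -24
T_1 = (56 + (-24)) / 4 = 32/4 = 8

8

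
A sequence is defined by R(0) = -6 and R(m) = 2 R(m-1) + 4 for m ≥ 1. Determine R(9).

-1028

R(1) = 2·(-6) + 4 = -8
R(2) = 2·(-8) + 4 = -12
R(3) = 2·(-12) + 4 = -20
R(4) = 2·(-20) + 4 = -36
R(5) = 2·(-36) + 4 = -68
R(6) = 2·(-68) + 4 = -132
R(7) = 2·(-132) + 4 = -260
R(8) = 2·(-260) + 4 = -516
R(9) = 2·(-516) + 4 = -1028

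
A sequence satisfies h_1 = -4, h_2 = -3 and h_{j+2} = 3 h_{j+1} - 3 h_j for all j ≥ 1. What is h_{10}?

h_3 = 3(-3) - 3(-4) = 3
h_4 = 3(3) - 3(-3) = 18
h_5 = 3(18) - 3(3) = 45
h_6 = 3(45) - 3(18) = 81
h_7 = 3(81) - 3(45) = 108
h_8 = 3(108) - 3(81) = 81
h_9 = 3(81) - 3(108) = -81
h_{10} = 3(-81) - 3(81) = -486

-486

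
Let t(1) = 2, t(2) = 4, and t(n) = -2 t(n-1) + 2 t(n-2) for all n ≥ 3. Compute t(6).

t(3) = -2·4 + 2·2 = -4
t(4) = -2·(-4) + 2·4 = 16
t(5) = -2·16 + 2·(-4) = -40
t(6) = -2·(-40) + 2·16 = 112

112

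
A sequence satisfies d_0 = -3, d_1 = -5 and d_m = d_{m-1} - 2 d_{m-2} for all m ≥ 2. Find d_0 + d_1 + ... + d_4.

d_2 = (-5) - 2(-3) = 1
d_3 = 1 - 2(-5) = 11
d_4 = 11 - 2(1) = 9
Sum = (-3) + (-5) + 1 + 11 + 9 = 13

13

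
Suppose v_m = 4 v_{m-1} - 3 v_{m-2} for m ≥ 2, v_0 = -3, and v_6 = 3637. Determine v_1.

Let v_1 = x.
v_2 = 9 + 4x
v_3 = 36 + 13x
v_4 = 117 + 40x
v_5 = 360 + 121x
v_6 = 1089 + 364x
So 1089 + 364x = 3637, giving x = 7.

7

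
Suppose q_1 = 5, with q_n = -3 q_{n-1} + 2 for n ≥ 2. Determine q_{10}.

-88573

q_2 = -3(5) + 2 = -13
q_3 = -3(-13) + 2 = 41
q_4 = -3(41) + 2 = -121
q_5 = -3(-121) + 2 = 365
q_6 = -3(365) + 2 = -1093
q_7 = -3(-1093) + 2 = 3281
q_8 = -3(3281) + 2 = -9841
q_9 = -3(-9841) + 2 = 29525
q_{10} = -3(29525) + 2 = -88573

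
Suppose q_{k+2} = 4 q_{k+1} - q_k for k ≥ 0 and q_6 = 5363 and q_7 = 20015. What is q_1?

Rearranging, q_{k-2} = -(q_k - 4 q_{k-1}).
q_5 = -(20015 - 4·5363) = 1437
q_4 = -(5363 - 4·1437) = 385
q_3 = -(1437 - 4·385) = 103
q_2 = -(385 - 4·103) = 27
q_1 = -(103 - 4·27) = 5

5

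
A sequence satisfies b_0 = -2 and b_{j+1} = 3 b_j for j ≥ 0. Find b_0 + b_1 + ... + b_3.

b_1 = 3(-2) = -6
b_2 = 3(-6) = -18
b_3 = 3(-18) = -54
Sum = (-2) + (-6) + (-18) + (-54) = -80

-80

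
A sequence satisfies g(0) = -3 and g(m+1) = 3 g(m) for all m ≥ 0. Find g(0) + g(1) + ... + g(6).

g(1) = 3*(-3) = -9
g(2) = 3*(-9) = -27
g(3) = 3*(-27) = -81
g(4) = 3*(-81) = -243
g(5) = 3*(-243) = -729
g(6) = 3*(-729) = -2187
Sum = (-3) + (-9) + (-27) + (-81) + (-243) + (-729) + (-2187) = -3279

-3279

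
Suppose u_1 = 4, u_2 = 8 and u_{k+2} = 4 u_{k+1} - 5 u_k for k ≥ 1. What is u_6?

-152

u_3 = 4*8 - 5*4 = 12
u_4 = 4*12 - 5*8 = 8
u_5 = 4*8 - 5*12 = -28
u_6 = 4*(-28) - 5*8 = -152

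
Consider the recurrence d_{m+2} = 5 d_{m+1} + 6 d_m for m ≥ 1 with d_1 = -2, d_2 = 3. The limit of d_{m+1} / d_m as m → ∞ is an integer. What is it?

The characteristic equation is r^2 - 5r - 6 = 0, which factors as (r - 6)(r + 1) = 0.
So the roots are 6 and -1. Since |6| > |-1| and the coefficient of 6^m is non-zero, the ratio tends to 6.

6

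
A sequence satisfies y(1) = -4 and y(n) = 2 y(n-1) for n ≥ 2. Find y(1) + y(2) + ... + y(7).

y(2) = 2(-4) = -8
y(3) = 2(-8) = -16
y(4) = 2(-16) = -32
y(5) = 2(-32) = -64
y(6) = 2(-64) = -128
y(7) = 2(-128) = -256
Sum = (-4) + (-8) + (-16) + (-32) + (-64) + (-128) + (-256) = -508

-508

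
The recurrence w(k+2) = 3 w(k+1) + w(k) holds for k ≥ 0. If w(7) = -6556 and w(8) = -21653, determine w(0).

-5

Rearranging, w(k-2) = w(k) - 3 w(k-1).
w(6) = -21653 - 3·(-6556) = -1985
w(5) = -6556 - 3·(-1985) = -601
w(4) = -1985 - 3·(-601) = -182
w(3) = -601 - 3·(-182) = -55
w(2) = -182 - 3·(-55) = -17
w(1) = -55 - 3·(-17) = -4
w(0) = -17 - 3·(-4) = -5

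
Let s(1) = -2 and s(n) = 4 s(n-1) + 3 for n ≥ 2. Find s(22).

The fixed point is 3/(1 - 4) = -1, so s(n) + 1 = 4(s(n-1) + 1).
Hence s(n) = -1·4^{n-1} - 1.
s(22) = -1·4^{21} - 1 = -1·4398046511104 - 1 = -4398046511105.

-4398046511105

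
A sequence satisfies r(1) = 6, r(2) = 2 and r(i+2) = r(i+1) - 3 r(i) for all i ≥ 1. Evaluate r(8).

r(3) = 2 - 3*6 = -16
r(4) = (-16) - 3*2 = -22
r(5) = (-22) - 3*(-16) = 26
r(6) = 26 - 3*(-22) = 92
r(7) = 92 - 3*26 = 14
r(8) = 14 - 3*92 = -262

-262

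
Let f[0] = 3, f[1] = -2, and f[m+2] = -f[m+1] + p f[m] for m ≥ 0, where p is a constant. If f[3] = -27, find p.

5

f[2] = 2 + 3p
f[3] = -2 - 5p
So -2 - 5p = -27, giving p = 5.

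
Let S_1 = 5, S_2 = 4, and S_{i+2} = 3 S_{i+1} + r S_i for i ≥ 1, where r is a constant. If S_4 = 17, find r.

-1

S_3 = 12 + 5r
S_4 = 36 + 19r
So 36 + 19r = 17, giving r = -1.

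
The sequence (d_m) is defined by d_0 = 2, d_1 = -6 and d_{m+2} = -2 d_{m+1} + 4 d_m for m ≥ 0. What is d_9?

d_2 = -2(-6) + 4(2) = 20
d_3 = -2(20) + 4(-6) = -64
d_4 = -2(-64) + 4(20) = 208
d_5 = -2(208) + 4(-64) = -672
d_6 = -2(-672) + 4(208) = 2176
d_7 = -2(2176) + 4(-672) = -7040
d_8 = -2(-7040) + 4(2176) = 22784
d_9 = -2(22784) + 4(-7040) = -73728

-73728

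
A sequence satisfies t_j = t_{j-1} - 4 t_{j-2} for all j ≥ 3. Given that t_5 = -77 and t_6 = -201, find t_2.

-1

Rearranging, t_{j-2} = (t_j - t_{j-1}) / -4.
t_4 = (-201 - (-77)) / -4 = -124/-4 = 31
t_3 = (-77 - 31) / -4 = -108/-4 = 27
t_2 = (31 - 27) / -4 = 4/-4 = -1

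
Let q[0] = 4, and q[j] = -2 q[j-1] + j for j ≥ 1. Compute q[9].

-1931

q[1] = -2*4 + 1 = -7
q[2] = -2*(-7) + 2 = 16
q[3] = -2*16 + 3 = -29
q[4] = -2*(-29) + 4 = 62
q[5] = -2*62 + 5 = -119
q[6] = -2*(-119) + 6 = 244
q[7] = -2*244 + 7 = -481
q[8] = -2*(-481) + 8 = 970
q[9] = -2*970 + 9 = -1931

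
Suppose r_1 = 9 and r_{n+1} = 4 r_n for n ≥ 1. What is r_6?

r_2 = 4(9) = 36
r_3 = 4(36) = 144
r_4 = 4(144) = 576
r_5 = 4(576) = 2304
r_6 = 4(2304) = 9216

9216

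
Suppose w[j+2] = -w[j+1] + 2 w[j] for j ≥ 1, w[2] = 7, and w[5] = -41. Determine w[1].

-1

Let w[1] = y.
w[3] = -7 + 2y
w[4] = 21 - 2y
w[5] = -35 + 6y
So -35 + 6y = -41, giving y = -1.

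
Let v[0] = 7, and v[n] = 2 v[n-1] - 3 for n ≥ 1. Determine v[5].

131

v[1] = 2*7 - 3 = 11
v[2] = 2*11 - 3 = 19
v[3] = 2*19 - 3 = 35
v[4] = 2*35 - 3 = 67
v[5] = 2*67 - 3 = 131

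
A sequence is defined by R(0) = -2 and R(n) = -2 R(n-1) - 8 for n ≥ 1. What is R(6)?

40

R(1) = -2*(-2) - 8 = -4
R(2) = -2*(-4) - 8 = 0
R(3) = -2*0 - 8 = -8
R(4) = -2*(-8) - 8 = 8
R(5) = -2*8 - 8 = -24
R(6) = -2*(-24) - 8 = 40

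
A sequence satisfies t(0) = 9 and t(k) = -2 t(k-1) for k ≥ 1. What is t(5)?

t(1) = -2·9 = -18
t(2) = -2·(-18) = 36
t(3) = -2·36 = -72
t(4) = -2·(-72) = 144
t(5) = -2·144 = -288

-288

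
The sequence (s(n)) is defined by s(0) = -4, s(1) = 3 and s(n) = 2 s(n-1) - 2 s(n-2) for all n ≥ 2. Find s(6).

-56

s(2) = 2*3 - 2*(-4) = 14
s(3) = 2*14 - 2*3 = 22
s(4) = 2*22 - 2*14 = 16
s(5) = 2*16 - 2*22 = -12
s(6) = 2*(-12) - 2*16 = -56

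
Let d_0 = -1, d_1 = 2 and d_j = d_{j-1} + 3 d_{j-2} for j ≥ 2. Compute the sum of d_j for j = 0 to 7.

121

d_2 = 2 + 3*(-1) = -1
d_3 = (-1) + 3*2 = 5
d_4 = 5 + 3*(-1) = 2
d_5 = 2 + 3*5 = 17
d_6 = 17 + 3*2 = 23
d_7 = 23 + 3*17 = 74
Sum = (-1) + 2 + (-1) + 5 + 2 + 17 + 23 + 74 = 121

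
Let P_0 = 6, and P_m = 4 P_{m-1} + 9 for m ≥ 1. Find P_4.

P_1 = 4·6 + 9 = 33
P_2 = 4·33 + 9 = 141
P_3 = 4·141 + 9 = 573
P_4 = 4·573 + 9 = 2301

2301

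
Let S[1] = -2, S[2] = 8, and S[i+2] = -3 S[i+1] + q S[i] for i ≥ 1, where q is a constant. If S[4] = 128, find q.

4

S[3] = -24 - 2q
S[4] = 72 + 14q
So 72 + 14q = 128, giving q = 4.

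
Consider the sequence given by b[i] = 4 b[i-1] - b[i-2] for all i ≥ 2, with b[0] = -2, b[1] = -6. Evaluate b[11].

b[2] = 4(-6) - (-2) = -22
b[3] = 4(-22) - (-6) = -82
b[4] = 4(-82) - (-22) = -306
b[5] = 4(-306) - (-82) = -1142
b[6] = 4(-1142) - (-306) = -4262
b[7] = 4(-4262) - (-1142) = -15906
b[8] = 4(-15906) - (-4262) = -59362
b[9] = 4(-59362) - (-15906) = -221542
b[10] = 4(-221542) - (-59362) = -826806
b[11] = 4(-826806) - (-221542) = -3085682

-3085682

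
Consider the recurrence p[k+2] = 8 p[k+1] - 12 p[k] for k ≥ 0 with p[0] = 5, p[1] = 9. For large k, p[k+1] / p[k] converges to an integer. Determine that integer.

6

The characteristic equation is r^2 - 8r + 12 = 0, which factors as (r - 6)(r - 2) = 0.
So the roots are 6 and 2. Since |6| > |2| and the coefficient of 6^k is non-zero, the ratio tends to 6.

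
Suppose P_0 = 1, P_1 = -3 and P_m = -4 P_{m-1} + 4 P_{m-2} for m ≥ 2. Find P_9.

P_2 = -4·(-3) + 4·1 = 16
P_3 = -4·16 + 4·(-3) = -76
P_4 = -4·(-76) + 4·16 = 368
P_5 = -4·368 + 4·(-76) = -1776
P_6 = -4·(-1776) + 4·368 = 8576
P_7 = -4·8576 + 4·(-1776) = -41408
P_8 = -4·(-41408) + 4·8576 = 199936
P_9 = -4·199936 + 4·(-41408) = -965376

-965376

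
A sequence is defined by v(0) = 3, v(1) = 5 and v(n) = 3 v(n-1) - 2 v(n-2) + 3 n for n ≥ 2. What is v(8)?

2652

v(2) = 3*5 - 2*3 + 6 = 15
v(3) = 3*15 - 2*5 + 9 = 44
v(4) = 3*44 - 2*15 + 12 = 114
v(5) = 3*114 - 2*44 + 15 = 269
v(6) = 3*269 - 2*114 + 18 = 597
v(7) = 3*597 - 2*269 + 21 = 1274
v(8) = 3*1274 - 2*597 + 24 = 2652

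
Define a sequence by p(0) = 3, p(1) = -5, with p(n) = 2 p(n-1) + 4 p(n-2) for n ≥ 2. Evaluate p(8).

-3456

p(2) = 2·(-5) + 4·3 = 2
p(3) = 2·2 + 4·(-5) = -16
p(4) = 2·(-16) + 4·2 = -24
p(5) = 2·(-24) + 4·(-16) = -112
p(6) = 2·(-112) + 4·(-24) = -320
p(7) = 2·(-320) + 4·(-112) = -1088
p(8) = 2·(-1088) + 4·(-320) = -3456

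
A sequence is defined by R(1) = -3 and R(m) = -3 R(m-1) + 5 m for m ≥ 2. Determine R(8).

11356

R(2) = -3*(-3) + 10 = 19
R(3) = -3*19 + 15 = -42
R(4) = -3*(-42) + 20 = 146
R(5) = -3*146 + 25 = -413
R(6) = -3*(-413) + 30 = 1269
R(7) = -3*1269 + 35 = -3772
R(8) = -3*(-3772) + 40 = 11356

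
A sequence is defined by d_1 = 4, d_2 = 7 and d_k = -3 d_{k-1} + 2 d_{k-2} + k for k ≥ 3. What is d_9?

-26017

d_3 = -3*7 + 2*4 + 3 = -10
d_4 = -3*(-10) + 2*7 + 4 = 48
d_5 = -3*48 + 2*(-10) + 5 = -159
d_6 = -3*(-159) + 2*48 + 6 = 579
d_7 = -3*579 + 2*(-159) + 7 = -2048
d_8 = -3*(-2048) + 2*579 + 8 = 7310
d_9 = -3*7310 + 2*(-2048) + 9 = -26017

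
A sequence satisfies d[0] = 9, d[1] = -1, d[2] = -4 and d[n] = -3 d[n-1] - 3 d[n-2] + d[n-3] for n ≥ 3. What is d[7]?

d[3] = -3*(-4) - 3*(-1) + 9 = 24
d[4] = -3*24 - 3*(-4) + (-1) = -61
d[5] = -3*(-61) - 3*24 + (-4) = 107
d[6] = -3*107 - 3*(-61) + 24 = -114
d[7] = -3*(-114) - 3*107 + (-61) = -40

-40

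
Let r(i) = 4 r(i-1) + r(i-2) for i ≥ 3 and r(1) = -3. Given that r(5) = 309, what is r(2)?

5

Let r(2) = x.
r(3) = -3 + 4x
r(4) = -12 + 17x
r(5) = -51 + 72x
So -51 + 72x = 309, giving x = 5.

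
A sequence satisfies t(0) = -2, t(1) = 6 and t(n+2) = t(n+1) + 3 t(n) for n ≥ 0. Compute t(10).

t(2) = 6 + 3(-2) = 0
t(3) = 0 + 3(6) = 18
t(4) = 18 + 3(0) = 18
t(5) = 18 + 3(18) = 72
t(6) = 72 + 3(18) = 126
t(7) = 126 + 3(72) = 342
t(8) = 342 + 3(126) = 720
t(9) = 720 + 3(342) = 1746
t(10) = 1746 + 3(720) = 3906

3906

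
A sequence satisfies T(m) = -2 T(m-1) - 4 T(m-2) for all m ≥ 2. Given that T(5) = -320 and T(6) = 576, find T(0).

9

Rearranging, T(m-2) = (T(m) + 2 T(m-1)) / -4.
T(4) = (576 + 2(-320)) / -4 = -64/-4 = 16
T(3) = (-320 + 2(16)) / -4 = -288/-4 = 72
T(2) = (16 + 2(72)) / -4 = 160/-4 = -40
T(1) = (72 + 2(-40)) / -4 = -8/-4 = 2
T(0) = (-40 + 2(2)) / -4 = -36/-4 = 9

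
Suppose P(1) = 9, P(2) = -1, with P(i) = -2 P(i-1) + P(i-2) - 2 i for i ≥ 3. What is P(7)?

P(3) = -2·(-1) + 9 - 6 = 5
P(4) = -2·5 + (-1) - 8 = -19
P(5) = -2·(-19) + 5 - 10 = 33
P(6) = -2·33 + (-19) - 12 = -97
P(7) = -2·(-97) + 33 - 14 = 213

213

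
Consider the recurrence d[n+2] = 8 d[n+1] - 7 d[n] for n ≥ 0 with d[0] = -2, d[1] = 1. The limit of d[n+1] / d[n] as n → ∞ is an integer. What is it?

The characteristic equation is r^2 - 8r + 7 = 0, which factors as (r - 7)(r - 1) = 0.
So the roots are 7 and 1. Since |7| > |1| and the coefficient of 7^n is non-zero, the ratio tends to 7.

7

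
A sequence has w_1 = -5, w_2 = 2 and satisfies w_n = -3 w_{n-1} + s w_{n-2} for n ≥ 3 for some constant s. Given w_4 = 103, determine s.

5

w_3 = -6 - 5s
w_4 = 18 + 17s
So 18 + 17s = 103, giving s = 5.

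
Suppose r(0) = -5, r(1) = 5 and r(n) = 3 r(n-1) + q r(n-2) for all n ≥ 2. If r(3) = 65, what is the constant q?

-2

r(2) = 15 - 5q
r(3) = 45 - 10q
So 45 - 10q = 65, giving q = -2.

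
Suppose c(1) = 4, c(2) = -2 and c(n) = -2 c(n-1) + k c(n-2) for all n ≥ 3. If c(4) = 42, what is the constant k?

c(3) = 4 + 4k
c(4) = -8 - 10k
So -8 - 10k = 42, giving k = -5.

-5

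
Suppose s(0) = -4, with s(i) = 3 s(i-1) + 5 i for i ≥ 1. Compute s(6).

-201

s(1) = 3*(-4) + 5 = -7
s(2) = 3*(-7) + 10 = -11
s(3) = 3*(-11) + 15 = -18
s(4) = 3*(-18) + 20 = -34
s(5) = 3*(-34) + 25 = -77
s(6) = 3*(-77) + 30 = -201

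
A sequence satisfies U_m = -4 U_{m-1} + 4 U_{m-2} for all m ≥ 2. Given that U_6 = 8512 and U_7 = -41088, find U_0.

7

Rearranging, U_{m-2} = (U_m + 4 U_{m-1}) / 4.
U_5 = (-41088 + 4·8512) / 4 = -7040/4 = -1760
U_4 = (8512 + 4·(-1760)) / 4 = 1472/4 = 368
U_3 = (-1760 + 4·368) / 4 = -288/4 = -72
U_2 = (368 + 4·(-72)) / 4 = 80/4 = 20
U_1 = (-72 + 4·20) / 4 = 8/4 = 2
U_0 = (20 + 4·2) / 4 = 28/4 = 7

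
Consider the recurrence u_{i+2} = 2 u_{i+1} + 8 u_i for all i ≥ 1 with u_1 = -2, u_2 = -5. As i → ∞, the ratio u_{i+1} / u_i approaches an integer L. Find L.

4

The characteristic equation is r^2 - 2r - 8 = 0, which factors as (r - 4)(r + 2) = 0.
So the roots are 4 and -2. Since |4| > |-2| and the coefficient of 4^i is non-zero, the ratio tends to 4.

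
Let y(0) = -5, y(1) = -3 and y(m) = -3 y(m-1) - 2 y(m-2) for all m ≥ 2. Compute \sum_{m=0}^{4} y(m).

75

y(2) = -3·(-3) - 2·(-5) = 19
y(3) = -3·19 - 2·(-3) = -51
y(4) = -3·(-51) - 2·19 = 115
Sum = (-5) + (-3) + 19 + (-51) + 115 = 75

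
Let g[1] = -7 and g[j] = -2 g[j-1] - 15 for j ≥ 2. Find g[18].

262139

The fixed point is -15/(1 + 2) = -5, so g[j] + 5 = -2(g[j-1] + 5).
Hence g[j] = -2·(-2)^{j-1} - 5.
g[18] = -2·(-2)^{17} - 5 = -2·-131072 - 5 = 262139.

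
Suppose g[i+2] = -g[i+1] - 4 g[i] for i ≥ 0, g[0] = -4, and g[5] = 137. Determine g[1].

5

Let g[1] = y.
g[2] = 16 - y
g[3] = -16 - 3y
g[4] = -48 + 7y
g[5] = 112 + 5y
So 112 + 5y = 137, giving y = 5.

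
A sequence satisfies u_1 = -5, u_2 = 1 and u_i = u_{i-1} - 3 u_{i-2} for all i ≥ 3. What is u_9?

160

u_3 = 1 - 3(-5) = 16
u_4 = 16 - 3(1) = 13
u_5 = 13 - 3(16) = -35
u_6 = (-35) - 3(13) = -74
u_7 = (-74) - 3(-35) = 31
u_8 = 31 - 3(-74) = 253
u_9 = 253 - 3(31) = 160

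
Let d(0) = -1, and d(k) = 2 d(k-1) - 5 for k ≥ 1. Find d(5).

d(1) = 2(-1) - 5 = -7
d(2) = 2(-7) - 5 = -19
d(3) = 2(-19) - 5 = -43
d(4) = 2(-43) - 5 = -91
d(5) = 2(-91) - 5 = -187

-187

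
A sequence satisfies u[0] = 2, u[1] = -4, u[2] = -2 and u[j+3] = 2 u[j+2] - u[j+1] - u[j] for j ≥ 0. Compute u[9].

u[3] = 2*(-2) - (-4) - 2 = -2
u[4] = 2*(-2) - (-2) - (-4) = 2
u[5] = 2*2 - (-2) - (-2) = 8
u[6] = 2*8 - 2 - (-2) = 16
u[7] = 2*16 - 8 - 2 = 22
u[8] = 2*22 - 16 - 8 = 20
u[9] = 2*20 - 22 - 16 = 2

2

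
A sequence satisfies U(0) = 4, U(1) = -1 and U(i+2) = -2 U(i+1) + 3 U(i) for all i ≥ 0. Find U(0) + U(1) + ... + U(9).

U(2) = -2·(-1) + 3·4 = 14
U(3) = -2·14 + 3·(-1) = -31
U(4) = -2·(-31) + 3·14 = 104
U(5) = -2·104 + 3·(-31) = -301
U(6) = -2·(-301) + 3·104 = 914
U(7) = -2·914 + 3·(-301) = -2731
U(8) = -2·(-2731) + 3·914 = 8204
U(9) = -2·8204 + 3·(-2731) = -24601
Sum = 4 + (-1) + 14 + (-31) + 104 + (-301) + 914 + (-2731) + 8204 + (-24601) = -18425

-18425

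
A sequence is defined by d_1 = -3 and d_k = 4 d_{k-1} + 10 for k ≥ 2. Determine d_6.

d_2 = 4*(-3) + 10 = -2
d_3 = 4*(-2) + 10 = 2
d_4 = 4*2 + 10 = 18
d_5 = 4*18 + 10 = 82
d_6 = 4*82 + 10 = 338

338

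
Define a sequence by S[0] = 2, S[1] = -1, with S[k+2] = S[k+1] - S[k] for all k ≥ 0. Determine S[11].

3

S[2] = (-1) - 2 = -3
S[3] = (-3) - (-1) = -2
S[4] = (-2) - (-3) = 1
S[5] = 1 - (-2) = 3
S[6] = 3 - 1 = 2
S[7] = 2 - 3 = -1
S[8] = (-1) - 2 = -3
S[9] = (-3) - (-1) = -2
S[10] = (-2) - (-3) = 1
S[11] = 1 - (-2) = 3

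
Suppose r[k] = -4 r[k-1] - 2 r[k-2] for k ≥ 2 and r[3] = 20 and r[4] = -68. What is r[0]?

Rearranging, r[k-2] = (r[k] + 4 r[k-1]) / -2.
r[2] = (-68 + 4*20) / -2 = 12/-2 = -6
r[1] = (20 + 4*(-6)) / -2 = -4/-2 = 2
r[0] = (-6 + 4*2) / -2 = 2/-2 = -1

-1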